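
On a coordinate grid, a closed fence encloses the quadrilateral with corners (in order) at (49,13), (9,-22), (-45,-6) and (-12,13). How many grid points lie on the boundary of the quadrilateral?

69

Along each edge there are gcd(|Δx|,|Δy|)+1 lattice points, so counting each shared vertex once the boundary has gcd(40,35) + gcd(54,16) + gcd(33,19) + gcd(61,0) = 5+2+1+61 = 69.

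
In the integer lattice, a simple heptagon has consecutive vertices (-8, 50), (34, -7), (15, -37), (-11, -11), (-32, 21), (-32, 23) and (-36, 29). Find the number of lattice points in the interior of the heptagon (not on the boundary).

2822

By the shoelace formula, twice the signed area is |((-8)·(-7) − 34·50) + (34·(-37) − 15·(-7)) + (15·(-11) − (-11)·(-37)) + ((-11)·21 − (-32)·(-11)) + ((-32)·23 − (-32)·21) + ((-32)·29 − (-36)·23) + ((-36)·50 − (-8)·29)| = 5684, so the area is 2842.
The number of boundary lattice points is Σ gcd(|Δx|,|Δy|) = gcd(42,57) + gcd(19,30) + gcd(26,26) + gcd(21,32) + gcd(0,2) + gcd(4,6) + gcd(28,21) = 3+1+26+1+2+2+7 = 42.
By Pick's theorem A = I + B/2 − 1, so I = 2842 − 42/2 + 1 = 2822.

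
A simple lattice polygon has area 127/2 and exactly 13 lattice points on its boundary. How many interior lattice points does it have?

58

From Pick's theorem, I = A − B/2 + 1 = 127/2 − 13/2 + 1 = 58.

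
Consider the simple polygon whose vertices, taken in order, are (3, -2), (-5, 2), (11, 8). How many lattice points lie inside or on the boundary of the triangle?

The shoelace formula gives twice the area as |[3·2 − (-5)·(-2)] + [(-5)·8 − 11·2] + [11·(-2) − 3·8]| = 112, so the area is 56.
Summing gcd(|Δx|,|Δy|) over the edges gives the boundary count: gcd(8,4) + gcd(16,6) + gcd(8,10) = 4+2+2 = 8.
Pick's theorem gives I = A − B/2 + 1 = 56 − 8/2 + 1 = 53, so the closed region contains I + B = 53 + 8 = 61 lattice points.

61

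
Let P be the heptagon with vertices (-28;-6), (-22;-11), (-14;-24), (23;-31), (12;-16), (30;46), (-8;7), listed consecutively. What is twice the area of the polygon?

3394

Using the shoelace formula, 2A = |((-28)·(-11) − (-22)·(-6)) + ((-22)·(-24) − (-14)·(-11)) + ((-14)·(-31) − 23·(-24)) + (23·(-16) − 12·(-31)) + (12·46 − 30·(-16)) + (30·7 − (-8)·46) + ((-8)·(-6) − (-28)·7)| = 3394, so the area is 1697.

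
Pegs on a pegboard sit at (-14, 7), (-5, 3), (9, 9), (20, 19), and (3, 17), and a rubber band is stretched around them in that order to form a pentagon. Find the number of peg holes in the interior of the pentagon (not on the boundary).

By the shoelace formula, twice the signed area is |((-14)·3 − (-5)·7) + ((-5)·9 − 9·3) + (9·19 − 20·9) + (20·17 − 3·19) + (3·7 − (-14)·17)| = 454, so the area is 227.
The number of boundary lattice points is Σ gcd(|Δx|,|Δy|) = gcd(9,4) + gcd(14,6) + gcd(11,10) + gcd(17,2) + gcd(17,10) = 1+2+1+1+1 = 6.
By Pick's theorem A = I + B/2 − 1, so I = 227 − 6/2 + 1 = 225.

225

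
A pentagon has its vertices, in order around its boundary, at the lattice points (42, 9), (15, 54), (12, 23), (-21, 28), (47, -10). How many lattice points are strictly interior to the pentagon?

1187

The shoelace formula gives twice the area as |[42·54 − 15·9] + [15·23 − 12·54] + [12·28 − (-21)·23] + [(-21)·(-10) − 47·28] + [47·9 − 42·(-10)]| = 2386, so the area is 1193.
The number of boundary lattice points is Σ gcd(|Δx|,|Δy|) = gcd(27,45) + gcd(3,31) + gcd(33,5) + gcd(68,38) + gcd(5,19) = 9+1+1+2+1 = 14.
Pick's theorem gives I = A − B/2 + 1 = 1193 − 14/2 + 1 = 1187.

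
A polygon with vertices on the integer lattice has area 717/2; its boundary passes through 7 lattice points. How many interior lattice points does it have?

Pick's theorem A = I + B/2 − 1 rearranges to I = A − B/2 + 1 = 717/2 − 7/2 + 1 = 356.

356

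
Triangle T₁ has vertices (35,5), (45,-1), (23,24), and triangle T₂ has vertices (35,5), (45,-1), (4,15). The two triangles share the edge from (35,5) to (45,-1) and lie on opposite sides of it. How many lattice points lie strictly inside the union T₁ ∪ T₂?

The union is the simple quadrilateral with vertices (35,5), (23,24), (45,-1), (4,15) in order.
By the shoelace formula, twice the signed area is |[35·24 − 23·5] + [23·(-1) − 45·24] + [45·15 − 4·(-1)] + [4·5 − 35·15]| = 204, so the area is 102.
Summing gcd(|Δx|,|Δy|) over the edges gives the boundary count: gcd(12,19) + gcd(22,25) + gcd(41,16) + gcd(31,10) = 1+1+1+1 = 4.
By Pick's theorem I = A − B/2 + 1 = 102 − 4/2 + 1 = 101.

101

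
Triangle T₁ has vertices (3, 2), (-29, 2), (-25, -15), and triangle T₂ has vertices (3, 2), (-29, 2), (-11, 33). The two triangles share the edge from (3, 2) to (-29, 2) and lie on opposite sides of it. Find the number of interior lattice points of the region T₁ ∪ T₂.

The union is the simple quadrilateral with vertices (3, 2), (-25, -15), (-29, 2), (-11, 33) in order.
The shoelace formula gives twice the area as |(3·(-15) − (-25)·2) + ((-25)·2 − (-29)·(-15)) + ((-29)·33 − (-11)·2) + ((-11)·2 − 3·33)| = 1536, so the area is 768.
Along each edge there are gcd(|Δx|,|Δy|)+1 lattice points, so counting each shared vertex once the boundary has gcd(28,17) + gcd(4,17) + gcd(18,31) + gcd(14,31) = 1+1+1+1 = 4.
By Pick's theorem I = A − B/2 + 1 = 768 − 4/2 + 1 = 767.

767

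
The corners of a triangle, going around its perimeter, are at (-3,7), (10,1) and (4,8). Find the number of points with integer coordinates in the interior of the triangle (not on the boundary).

27

The shoelace formula gives twice the area as |[(-3)·1 − 10·7] + [10·8 − 4·1] + [4·7 − (-3)·8]| = 55, so the area is 27.5.
Summing gcd(|Δx|,|Δy|) over the edges gives the boundary count: gcd(13,6) + gcd(6,7) + gcd(7,1) = 1+1+1 = 3.
Pick's theorem gives I = A − B/2 + 1 = 27.5 − 3/2 + 1 = 27.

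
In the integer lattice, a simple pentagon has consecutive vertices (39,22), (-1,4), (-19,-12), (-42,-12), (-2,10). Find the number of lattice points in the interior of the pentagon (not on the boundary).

The shoelace formula gives twice the area as |(39·4 − (-1)·22) + ((-1)·(-12) − (-19)·4) + ((-19)·(-12) − (-42)·(-12)) + ((-42)·10 − (-2)·(-12)) + ((-2)·22 − 39·10)| = 888, so the area is 444.
Along each edge there are gcd(|Δx|,|Δy|)+1 lattice points, so counting each shared vertex once the boundary has gcd(40,18) + gcd(18,16) + gcd(23,0) + gcd(40,22) + gcd(41,12) = 2+2+23+2+1 = 30.
Pick's theorem gives I = A − B/2 + 1 = 444 − 30/2 + 1 = 430.

430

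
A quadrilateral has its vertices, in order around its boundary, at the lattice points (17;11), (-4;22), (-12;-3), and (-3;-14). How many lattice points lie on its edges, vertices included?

8

The number of boundary lattice points is Σ gcd(|Δx|,|Δy|) = gcd(21,11) + gcd(8,25) + gcd(9,11) + gcd(20,25) = 1+1+1+5 = 8.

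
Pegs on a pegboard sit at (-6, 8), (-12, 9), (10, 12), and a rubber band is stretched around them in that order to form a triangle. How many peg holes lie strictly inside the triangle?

18

The shoelace formula gives twice the area as |((-6)·9 − (-12)·8) + ((-12)·12 − 10·9) + (10·8 − (-6)·12)| = 40, so the area is 20.
The number of boundary lattice points is Σ gcd(|Δx|,|Δy|) = gcd(6,1) + gcd(22,3) + gcd(16,4) = 1+1+4 = 6.
Pick's theorem gives I = A − B/2 + 1 = 20 − 6/2 + 1 = 18.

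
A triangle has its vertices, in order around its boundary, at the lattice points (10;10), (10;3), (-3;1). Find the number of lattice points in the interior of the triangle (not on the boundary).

42

The shoelace formula gives twice the area as |[10·3 − 10·10] + [10·1 − (-3)·3] + [(-3)·10 − 10·1]| = 91, so the area is 45.5.
Along each edge there are gcd(|Δx|,|Δy|)+1 lattice points, so counting each shared vertex once the boundary has gcd(0,7) + gcd(13,2) + gcd(13,9) = 7+1+1 = 9.
Pick's theorem gives I = A − B/2 + 1 = 45.5 − 9/2 + 1 = 42.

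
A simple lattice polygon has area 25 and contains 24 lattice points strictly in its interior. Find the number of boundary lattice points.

Pick's theorem gives A = I + B/2 − 1, so B = 2(A − I + 1) = 2(25 − 24 + 1) = 4.

4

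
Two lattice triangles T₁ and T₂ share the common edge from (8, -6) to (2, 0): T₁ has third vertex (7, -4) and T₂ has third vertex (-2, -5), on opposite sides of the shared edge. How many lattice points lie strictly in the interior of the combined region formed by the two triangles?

The union is the simple quadrilateral with vertices (8, -6), (7, -4), (2, 0), (-2, -5) in order.
Using the shoelace formula, 2A = |[8·(-4) − 7·(-6)] + [7·0 − 2·(-4)] + [2·(-5) − (-2)·0] + [(-2)·(-6) − 8·(-5)]| = 60, so the area is 30.
Summing gcd(|Δx|,|Δy|) over the edges gives the boundary count: gcd(1,2) + gcd(5,4) + gcd(4,5) + gcd(10,1) = 1+1+1+1 = 4.
By Pick's theorem I = A − B/2 + 1 = 30 − 4/2 + 1 = 29.

29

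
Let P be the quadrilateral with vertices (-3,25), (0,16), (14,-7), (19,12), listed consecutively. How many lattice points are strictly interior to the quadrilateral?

268

The shoelace formula gives twice the area as |[(-3)·16 − 0·25] + [0·(-7) − 14·16] + [14·12 − 19·(-7)] + [19·25 − (-3)·12]| = 540, so the area is 270.
Along each edge there are gcd(|Δx|,|Δy|)+1 lattice points, so counting each shared vertex once the boundary has gcd(3,9) + gcd(14,23) + gcd(5,19) + gcd(22,13) = 3+1+1+1 = 6.
Pick's theorem gives I = A − B/2 + 1 = 270 − 6/2 + 1 = 268.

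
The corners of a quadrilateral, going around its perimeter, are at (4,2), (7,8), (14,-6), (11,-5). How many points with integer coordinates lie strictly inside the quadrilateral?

41

By the shoelace formula, twice the signed area is |[4·8 − 7·2] + [7·(-6) − 14·8] + [14·(-5) − 11·(-6)] + [11·2 − 4·(-5)]| = 98, so the area is 49.
The number of boundary lattice points is Σ gcd(|Δx|,|Δy|) = gcd(3,6) + gcd(7,14) + gcd(3,1) + gcd(7,7) = 3+7+1+7 = 18.
By Pick's theorem A = I + B/2 − 1, so I = 49 − 18/2 + 1 = 41.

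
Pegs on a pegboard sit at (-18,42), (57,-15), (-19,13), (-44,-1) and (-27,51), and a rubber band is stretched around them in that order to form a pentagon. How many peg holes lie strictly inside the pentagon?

Using the shoelace formula, 2A = |[(-18)·(-15) − 57·42] + [57·13 − (-19)·(-15)] + [(-19)·(-1) − (-44)·13] + [(-44)·51 − (-27)·(-1)] + [(-27)·42 − (-18)·51]| = 3564, so the area is 1782.
The number of boundary lattice points is Σ gcd(|Δx|,|Δy|) = gcd(75,57) + gcd(76,28) + gcd(25,14) + gcd(17,52) + gcd(9,9) = 3+4+1+1+9 = 18.
Pick's theorem gives I = A − B/2 + 1 = 1782 − 18/2 + 1 = 1774.

1774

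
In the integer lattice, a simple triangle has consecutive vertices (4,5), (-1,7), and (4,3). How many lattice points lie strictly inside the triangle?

4

Using the shoelace formula, 2A = |(4·7 − (-1)·5) + ((-1)·3 − 4·7) + (4·5 − 4·3)| = 10, so the area is 5.
The number of boundary lattice points is Σ gcd(|Δx|,|Δy|) = gcd(5,2) + gcd(5,4) + gcd(0,2) = 1+1+2 = 4.
Pick's theorem gives I = A − B/2 + 1 = 5 − 4/2 + 1 = 4.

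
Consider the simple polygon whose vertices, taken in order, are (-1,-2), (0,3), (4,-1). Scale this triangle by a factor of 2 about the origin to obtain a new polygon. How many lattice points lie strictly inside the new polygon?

By the shoelace formula, twice the signed area is |[(-1)·3 − 0·(-2)] + [0·(-1) − 4·3] + [4·(-2) − (-1)·(-1)]| = 24, so the area is 12.
The number of boundary lattice points is Σ gcd(|Δx|,|Δy|) = gcd(1,5) + gcd(4,4) + gcd(5,1) = 1+4+1 = 6.
Scaling by 2 multiplies the area by 2² = 4 (so the new area is 48) and multiplies the boundary lattice-point count by 2, giving 12.
By Pick's theorem, the interior count of the dilated polygon is 48 − 12/2 + 1 = 43.

43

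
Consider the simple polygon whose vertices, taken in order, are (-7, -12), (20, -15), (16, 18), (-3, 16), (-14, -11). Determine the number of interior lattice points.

799

Using the shoelace formula, 2A = |((-7)·(-15) − 20·(-12)) + (20·18 − 16·(-15)) + (16·16 − (-3)·18) + ((-3)·(-11) − (-14)·16) + ((-14)·(-12) − (-7)·(-11))| = 1603, so the area is 801.5.
Summing gcd(|Δx|,|Δy|) over the edges gives the boundary count: gcd(27,3) + gcd(4,33) + gcd(19,2) + gcd(11,27) + gcd(7,1) = 3+1+1+1+1 = 7.
Pick's theorem gives I = A − B/2 + 1 = 801.5 − 7/2 + 1 = 799.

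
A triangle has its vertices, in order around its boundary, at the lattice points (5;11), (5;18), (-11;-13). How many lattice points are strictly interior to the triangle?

The shoelace formula gives twice the area as |(5·18 − 5·11) + (5·(-13) − (-11)·18) + ((-11)·11 − 5·(-13))| = 112, so the area is 56.
Summing gcd(|Δx|,|Δy|) over the edges gives the boundary count: gcd(0,7) + gcd(16,31) + gcd(16,24) = 7+1+8 = 16.
By Pick's theorem A = I + B/2 − 1, so I = 56 − 16/2 + 1 = 49.

49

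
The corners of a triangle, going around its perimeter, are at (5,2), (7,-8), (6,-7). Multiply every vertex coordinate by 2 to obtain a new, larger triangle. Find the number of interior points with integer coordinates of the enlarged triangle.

Using the shoelace formula, 2A = |[5·(-8) − 7·2] + [7·(-7) − 6·(-8)] + [6·2 − 5·(-7)]| = 8, so the area is 4.
The number of boundary lattice points is Σ gcd(|Δx|,|Δy|) = gcd(2,10) + gcd(1,1) + gcd(1,9) = 2+1+1 = 4.
Scaling by 2 multiplies the area by 2² = 4 (so the new area is 16) and multiplies the boundary lattice-point count by 2, giving 8.
By Pick's theorem, the interior count of the dilated polygon is 16 − 8/2 + 1 = 13.

13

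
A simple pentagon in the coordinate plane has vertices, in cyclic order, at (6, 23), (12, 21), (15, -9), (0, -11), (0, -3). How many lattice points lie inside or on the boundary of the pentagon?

Using the shoelace formula, 2A = |(6·21 − 12·23) + (12·(-9) − 15·21) + (15·(-11) − 0·(-9)) + (0·(-3) − 0·(-11)) + (0·23 − 6·(-3))| = 720, so the area is 360.
The number of boundary lattice points is Σ gcd(|Δx|,|Δy|) = gcd(6,2) + gcd(3,30) + gcd(15,2) + gcd(0,8) + gcd(6,26) = 2+3+1+8+2 = 16.
Pick's theorem gives I = A − B/2 + 1 = 360 − 16/2 + 1 = 353, so the closed region contains I + B = 353 + 16 = 369 lattice points.

369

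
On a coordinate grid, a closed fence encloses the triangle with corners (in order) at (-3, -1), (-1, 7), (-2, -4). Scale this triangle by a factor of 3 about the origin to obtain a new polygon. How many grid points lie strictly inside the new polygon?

The shoelace formula gives twice the area as |[(-3)·7 − (-1)·(-1)] + [(-1)·(-4) − (-2)·7] + [(-2)·(-1) − (-3)·(-4)]| = 14, so the area is 7.
The number of boundary lattice points is Σ gcd(|Δx|,|Δy|) = gcd(2,8) + gcd(1,11) + gcd(1,3) = 2+1+1 = 4.
Scaling by 3 multiplies the area by 3² = 9 (so the new area is 63) and multiplies the boundary lattice-point count by 3, giving 12.
By Pick's theorem, the interior count of the dilated polygon is 63 − 12/2 + 1 = 58.

58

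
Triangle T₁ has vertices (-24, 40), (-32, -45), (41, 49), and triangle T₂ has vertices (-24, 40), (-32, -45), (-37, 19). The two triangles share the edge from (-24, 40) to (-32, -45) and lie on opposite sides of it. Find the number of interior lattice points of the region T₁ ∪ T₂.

The union is the simple quadrilateral with vertices (-24, 40), (41, 49), (-32, -45), (-37, 19) in order.
By the shoelace formula, twice the signed area is |((-24)·49 − 41·40) + (41·(-45) − (-32)·49) + ((-32)·19 − (-37)·(-45)) + ((-37)·40 − (-24)·19)| = 6390, so the area is 3195.
Summing gcd(|Δx|,|Δy|) over the edges gives the boundary count: gcd(65,9) + gcd(73,94) + gcd(5,64) + gcd(13,21) = 1+1+1+1 = 4.
By Pick's theorem I = A − B/2 + 1 = 3195 − 4/2 + 1 = 3194.

3194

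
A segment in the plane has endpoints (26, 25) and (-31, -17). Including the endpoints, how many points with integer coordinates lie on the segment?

4

The number of lattice points on a segment between lattice points is gcd(|Δx|,|Δy|) + 1 = gcd(57,42) + 1 = 3 + 1 = 4.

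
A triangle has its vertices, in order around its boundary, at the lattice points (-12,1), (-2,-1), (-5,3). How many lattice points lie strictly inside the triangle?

The shoelace formula gives twice the area as |[(-12)·(-1) − (-2)·1] + [(-2)·3 − (-5)·(-1)] + [(-5)·1 − (-12)·3]| = 34, so the area is 17.
The number of boundary lattice points is Σ gcd(|Δx|,|Δy|) = gcd(10,2) + gcd(3,4) + gcd(7,2) = 2+1+1 = 4.
Pick's theorem gives I = A − B/2 + 1 = 17 − 4/2 + 1 = 16.

16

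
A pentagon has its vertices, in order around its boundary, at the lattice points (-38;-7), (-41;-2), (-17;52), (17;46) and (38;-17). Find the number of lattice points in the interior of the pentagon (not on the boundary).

3481

The shoelace formula gives twice the area as |[(-38)·(-2) − (-41)·(-7)] + [(-41)·52 − (-17)·(-2)] + [(-17)·46 − 17·52] + [17·(-17) − 38·46] + [38·(-7) − (-38)·(-17)]| = 6992, so the area is 3496.
The number of boundary lattice points is Σ gcd(|Δx|,|Δy|) = gcd(3,5) + gcd(24,54) + gcd(34,6) + gcd(21,63) + gcd(76,10) = 1+6+2+21+2 = 32.
Pick's theorem gives I = A − B/2 + 1 = 3496 − 32/2 + 1 = 3481.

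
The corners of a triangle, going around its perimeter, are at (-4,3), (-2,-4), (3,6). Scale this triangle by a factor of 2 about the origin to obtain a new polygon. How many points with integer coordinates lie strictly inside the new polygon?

104

By the shoelace formula, twice the signed area is |[(-4)·(-4) − (-2)·3] + [(-2)·6 − 3·(-4)] + [3·3 − (-4)·6]| = 55, so the area is 55/2.
Summing gcd(|Δx|,|Δy|) over the edges gives the boundary count: gcd(2,7) + gcd(5,10) + gcd(7,3) = 1+5+1 = 7.
Scaling by 2 multiplies the area by 2² = 4 (so the new area is 110) and multiplies the boundary lattice-point count by 2, giving 14.
By Pick's theorem, the interior count of the dilated polygon is 110 − 14/2 + 1 = 104.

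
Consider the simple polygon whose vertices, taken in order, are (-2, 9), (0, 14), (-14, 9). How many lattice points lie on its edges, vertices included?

Along each edge there are gcd(|Δx|,|Δy|)+1 lattice points, so counting each shared vertex once the boundary has gcd(2,5) + gcd(14,5) + gcd(12,0) = 1+1+12 = 14.

14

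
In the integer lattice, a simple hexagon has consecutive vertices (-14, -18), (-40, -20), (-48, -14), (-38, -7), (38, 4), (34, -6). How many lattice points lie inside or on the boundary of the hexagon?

Using the shoelace formula, 2A = |[(-14)·(-20) − (-40)·(-18)] + [(-40)·(-14) − (-48)·(-20)] + [(-48)·(-7) − (-38)·(-14)] + [(-38)·4 − 38·(-7)] + [38·(-6) − 34·4] + [34·(-18) − (-14)·(-6)]| = 1982, so the area is 991.
The number of boundary lattice points is Σ gcd(|Δx|,|Δy|) = gcd(26,2) + gcd(8,6) + gcd(10,7) + gcd(76,11) + gcd(4,10) + gcd(48,12) = 2+2+1+1+2+12 = 20.
Pick's theorem gives I = A − B/2 + 1 = 991 − 20/2 + 1 = 982, so the closed region contains I + B = 982 + 20 = 1002 lattice points.

1002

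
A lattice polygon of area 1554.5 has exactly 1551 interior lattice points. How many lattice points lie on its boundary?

Pick's theorem gives A = I + B/2 − 1, so B = 2(A − I + 1) = 2(1554.5 − 1551 + 1) = 9.

9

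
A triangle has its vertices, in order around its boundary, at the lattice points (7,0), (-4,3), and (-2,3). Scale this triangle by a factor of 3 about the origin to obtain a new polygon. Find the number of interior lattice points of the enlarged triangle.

19

The shoelace formula gives twice the area as |[7·3 − (-4)·0] + [(-4)·3 − (-2)·3] + [(-2)·0 − 7·3]| = 6, so the area is 3.
The number of boundary lattice points is Σ gcd(|Δx|,|Δy|) = gcd(11,3) + gcd(2,0) + gcd(9,3) = 1+2+3 = 6.
Scaling by 3 multiplies the area by 3² = 9 (so the new area is 27) and multiplies the boundary lattice-point count by 3, giving 18.
By Pick's theorem, the interior count of the dilated polygon is 27 − 18/2 + 1 = 19.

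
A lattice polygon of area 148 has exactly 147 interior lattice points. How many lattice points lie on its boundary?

Pick's theorem gives A = I + B/2 − 1, so B = 2(A − I + 1) = 2(148 − 147 + 1) = 4.

4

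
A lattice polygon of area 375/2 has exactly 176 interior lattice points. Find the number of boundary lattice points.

Pick's theorem gives A = I + B/2 − 1, so B = 2(A − I + 1) = 2(375/2 − 176 + 1) = 25.

25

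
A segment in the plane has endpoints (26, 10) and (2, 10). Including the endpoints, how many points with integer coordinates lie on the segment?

25

The number of lattice points on a segment between lattice points is gcd(|Δx|,|Δy|) + 1 = gcd(24,0) + 1 = 24 + 1 = 25.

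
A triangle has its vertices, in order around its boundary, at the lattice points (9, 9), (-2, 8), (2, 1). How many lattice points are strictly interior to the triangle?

40

By the shoelace formula, twice the signed area is |[9·8 − (-2)·9] + [(-2)·1 − 2·8] + [2·9 − 9·1]| = 81, so the area is 81/2.
The number of boundary lattice points is Σ gcd(|Δx|,|Δy|) = gcd(11,1) + gcd(4,7) + gcd(7,8) = 1+1+1 = 3.
Pick's theorem gives I = A − B/2 + 1 = 81/2 − 3/2 + 1 = 40.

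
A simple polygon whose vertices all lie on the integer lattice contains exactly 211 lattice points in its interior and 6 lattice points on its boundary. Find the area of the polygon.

Pick's theorem states A = I + B/2 − 1, so A = 211 + 6/2 − 1 = 213.

213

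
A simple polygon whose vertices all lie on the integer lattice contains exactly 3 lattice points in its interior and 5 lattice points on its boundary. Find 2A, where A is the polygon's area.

Pick's theorem states A = I + B/2 − 1, so A = 3 + 5/2 − 1 = 9/2.
Hence 2A = 9.

9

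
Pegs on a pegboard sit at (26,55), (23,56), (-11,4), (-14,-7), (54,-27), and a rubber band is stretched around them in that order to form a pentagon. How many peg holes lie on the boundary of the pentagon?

Summing gcd(|Δx|,|Δy|) over the edges gives the boundary count: gcd(3,1) + gcd(34,52) + gcd(3,11) + gcd(68,20) + gcd(28,82) = 1+2+1+4+2 = 10.

10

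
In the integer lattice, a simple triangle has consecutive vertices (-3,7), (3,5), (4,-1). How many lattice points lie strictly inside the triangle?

By the shoelace formula, twice the signed area is |[(-3)·5 − 3·7] + [3·(-1) − 4·5] + [4·7 − (-3)·(-1)]| = 34, so the area is 17.
The number of boundary lattice points is Σ gcd(|Δx|,|Δy|) = gcd(6,2) + gcd(1,6) + gcd(7,8) = 2+1+1 = 4.
Pick's theorem gives I = A − B/2 + 1 = 17 − 4/2 + 1 = 16.

16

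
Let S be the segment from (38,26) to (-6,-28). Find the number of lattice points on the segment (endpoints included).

3

The number of lattice points on a segment between lattice points is gcd(|Δx|,|Δy|) + 1 = gcd(44,54) + 1 = 2 + 1 = 3.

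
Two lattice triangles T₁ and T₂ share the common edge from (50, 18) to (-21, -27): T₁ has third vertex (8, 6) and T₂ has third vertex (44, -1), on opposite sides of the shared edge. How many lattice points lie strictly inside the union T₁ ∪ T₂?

The union is the simple quadrilateral with vertices (50, 18), (8, 6), (-21, -27), (44, -1) in order.
Using the shoelace formula, 2A = |[50·6 − 8·18] + [8·(-27) − (-21)·6] + [(-21)·(-1) − 44·(-27)] + [44·18 − 50·(-1)]| = 2117, so the area is 2117/2.
Summing gcd(|Δx|,|Δy|) over the edges gives the boundary count: gcd(42,12) + gcd(29,33) + gcd(65,26) + gcd(6,19) = 6+1+13+1 = 21.
By Pick's theorem I = A − B/2 + 1 = 2117/2 − 21/2 + 1 = 1049.

1049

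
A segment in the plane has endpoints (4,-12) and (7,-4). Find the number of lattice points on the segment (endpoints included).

The number of lattice points on a segment between lattice points is gcd(|Δx|,|Δy|) + 1 = gcd(3,8) + 1 = 1 + 1 = 2.

2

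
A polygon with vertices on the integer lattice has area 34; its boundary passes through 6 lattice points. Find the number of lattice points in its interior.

Pick's theorem A = I + B/2 − 1 rearranges to I = A − B/2 + 1 = 34 − 6/2 + 1 = 32.

32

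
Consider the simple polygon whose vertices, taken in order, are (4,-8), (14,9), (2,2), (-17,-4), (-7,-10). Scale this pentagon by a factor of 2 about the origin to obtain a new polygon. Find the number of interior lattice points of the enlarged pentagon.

839

Using the shoelace formula, 2A = |(4·9 − 14·(-8)) + (14·2 − 2·9) + (2·(-4) − (-17)·2) + ((-17)·(-10) − (-7)·(-4)) + ((-7)·(-8) − 4·(-10))| = 422, so the area is 211.
Along each edge there are gcd(|Δx|,|Δy|)+1 lattice points, so counting each shared vertex once the boundary has gcd(10,17) + gcd(12,7) + gcd(19,6) + gcd(10,6) + gcd(11,2) = 1+1+1+2+1 = 6.
Scaling by 2 multiplies the area by 2² = 4 (so the new area is 844) and multiplies the boundary lattice-point count by 2, giving 12.
By Pick's theorem, the interior count of the dilated polygon is 844 − 12/2 + 1 = 839.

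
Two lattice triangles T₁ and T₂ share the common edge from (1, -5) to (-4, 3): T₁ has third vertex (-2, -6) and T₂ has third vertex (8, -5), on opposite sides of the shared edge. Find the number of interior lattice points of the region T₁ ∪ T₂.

The union is the simple quadrilateral with vertices (1, -5), (-2, -6), (-4, 3), (8, -5) in order.
By the shoelace formula, twice the signed area is |(1·(-6) − (-2)·(-5)) + ((-2)·3 − (-4)·(-6)) + ((-4)·(-5) − 8·3) + (8·(-5) − 1·(-5))| = 85, so the area is 85/2.
Summing gcd(|Δx|,|Δy|) over the edges gives the boundary count: gcd(3,1) + gcd(2,9) + gcd(12,8) + gcd(7,0) = 1+1+4+7 = 13.
By Pick's theorem I = A − B/2 + 1 = 85/2 − 13/2 + 1 = 37.

37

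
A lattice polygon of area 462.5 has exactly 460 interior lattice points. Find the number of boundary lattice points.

7

Pick's theorem gives A = I + B/2 − 1, so B = 2(A − I + 1) = 2(462.5 − 460 + 1) = 7.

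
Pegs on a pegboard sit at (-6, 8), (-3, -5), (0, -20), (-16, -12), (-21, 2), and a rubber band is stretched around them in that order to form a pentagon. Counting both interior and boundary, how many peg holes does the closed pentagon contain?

Using the shoelace formula, 2A = |((-6)·(-5) − (-3)·8) + ((-3)·(-20) − 0·(-5)) + (0·(-12) − (-16)·(-20)) + ((-16)·2 − (-21)·(-12)) + ((-21)·8 − (-6)·2)| = 646, so the area is 323.
Along each edge there are gcd(|Δx|,|Δy|)+1 lattice points, so counting each shared vertex once the boundary has gcd(3,13) + gcd(3,15) + gcd(16,8) + gcd(5,14) + gcd(15,6) = 1+3+8+1+3 = 16.
Pick's theorem gives I = A − B/2 + 1 = 323 − 16/2 + 1 = 316, so the closed region contains I + B = 316 + 16 = 332 lattice points.

332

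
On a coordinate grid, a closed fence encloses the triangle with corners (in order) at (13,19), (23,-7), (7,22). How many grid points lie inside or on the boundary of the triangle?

67

By the shoelace formula, twice the signed area is |(13·(-7) − 23·19) + (23·22 − 7·(-7)) + (7·19 − 13·22)| = 126, so the area is 63.
Along each edge there are gcd(|Δx|,|Δy|)+1 lattice points, so counting each shared vertex once the boundary has gcd(10,26) + gcd(16,29) + gcd(6,3) = 2+1+3 = 6.
Pick's theorem gives I = A − B/2 + 1 = 63 − 6/2 + 1 = 61, so the closed region contains I + B = 61 + 6 = 67 lattice points.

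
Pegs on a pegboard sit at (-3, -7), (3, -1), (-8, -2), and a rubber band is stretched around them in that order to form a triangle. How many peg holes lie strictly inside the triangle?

The shoelace formula gives twice the area as |((-3)·(-1) − 3·(-7)) + (3·(-2) − (-8)·(-1)) + ((-8)·(-7) − (-3)·(-2))| = 60, so the area is 30.
The number of boundary lattice points is Σ gcd(|Δx|,|Δy|) = gcd(6,6) + gcd(11,1) + gcd(5,5) = 6+1+5 = 12.
Pick's theorem gives I = A − B/2 + 1 = 30 − 12/2 + 1 = 25.

25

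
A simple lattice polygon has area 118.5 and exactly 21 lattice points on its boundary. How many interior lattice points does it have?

109

Pick's theorem A = I + B/2 − 1 rearranges to I = A − B/2 + 1 = 118.5 − 21/2 + 1 = 109.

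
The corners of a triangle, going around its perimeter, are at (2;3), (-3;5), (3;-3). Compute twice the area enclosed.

28

By the shoelace formula, twice the signed area is |(2·5 − (-3)·3) + ((-3)·(-3) − 3·5) + (3·3 − 2·(-3))| = 28, so the area is 14.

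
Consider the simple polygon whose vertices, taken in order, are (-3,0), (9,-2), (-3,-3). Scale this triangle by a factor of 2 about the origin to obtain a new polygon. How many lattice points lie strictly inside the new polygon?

67

The shoelace formula gives twice the area as |((-3)·(-2) − 9·0) + (9·(-3) − (-3)·(-2)) + ((-3)·0 − (-3)·(-3))| = 36, so the area is 18.
The number of boundary lattice points is Σ gcd(|Δx|,|Δy|) = gcd(12,2) + gcd(12,1) + gcd(0,3) = 2+1+3 = 6.
Scaling by 2 multiplies the area by 2² = 4 (so the new area is 72) and multiplies the boundary lattice-point count by 2, giving 12.
By Pick's theorem, the interior count of the dilated polygon is 72 − 12/2 + 1 = 67.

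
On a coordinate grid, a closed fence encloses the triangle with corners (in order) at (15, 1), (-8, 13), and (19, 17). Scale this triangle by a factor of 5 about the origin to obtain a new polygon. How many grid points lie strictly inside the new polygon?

By the shoelace formula, twice the signed area is |[15·13 − (-8)·1] + [(-8)·17 − 19·13] + [19·1 − 15·17]| = 416, so the area is 208.
The number of boundary lattice points is Σ gcd(|Δx|,|Δy|) = gcd(23,12) + gcd(27,4) + gcd(4,16) = 1+1+4 = 6.
Scaling by 5 multiplies the area by 5² = 25 (so the new area is 5200) and multiplies the boundary lattice-point count by 5, giving 30.
By Pick's theorem, the interior count of the dilated polygon is 5200 − 30/2 + 1 = 5186.

5186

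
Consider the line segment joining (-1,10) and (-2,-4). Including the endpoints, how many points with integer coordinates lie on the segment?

The number of lattice points on a segment between lattice points is gcd(|Δx|,|Δy|) + 1 = gcd(1,14) + 1 = 1 + 1 = 2.

2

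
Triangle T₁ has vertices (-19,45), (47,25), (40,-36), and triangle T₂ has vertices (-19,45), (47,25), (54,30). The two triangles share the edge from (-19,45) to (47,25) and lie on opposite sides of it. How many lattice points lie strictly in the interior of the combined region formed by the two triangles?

2317

The union is the simple quadrilateral with vertices (-19,45), (40,-36), (47,25), (54,30) in order.
By the shoelace formula, twice the signed area is |[(-19)·(-36) − 40·45] + [40·25 − 47·(-36)] + [47·30 − 54·25] + [54·45 − (-19)·30]| = 4636, so the area is 2318.
Summing gcd(|Δx|,|Δy|) over the edges gives the boundary count: gcd(59,81) + gcd(7,61) + gcd(7,5) + gcd(73,15) = 1+1+1+1 = 4.
By Pick's theorem I = A − B/2 + 1 = 2318 − 4/2 + 1 = 2317.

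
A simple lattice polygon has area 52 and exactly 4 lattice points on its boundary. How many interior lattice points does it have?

51

From Pick's theorem, I = A − B/2 + 1 = 52 − 4/2 + 1 = 51.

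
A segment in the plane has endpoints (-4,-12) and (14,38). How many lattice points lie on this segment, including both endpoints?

3

The number of lattice points on a segment between lattice points is gcd(|Δx|,|Δy|) + 1 = gcd(18,50) + 1 = 2 + 1 = 3.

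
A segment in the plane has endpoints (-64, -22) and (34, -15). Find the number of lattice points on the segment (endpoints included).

The number of lattice points on a segment between lattice points is gcd(|Δx|,|Δy|) + 1 = gcd(98,7) + 1 = 7 + 1 = 8.

8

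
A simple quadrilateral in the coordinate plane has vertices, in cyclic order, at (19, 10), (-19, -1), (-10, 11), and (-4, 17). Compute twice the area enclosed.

537

By the shoelace formula, twice the signed area is |(19·(-1) − (-19)·10) + ((-19)·11 − (-10)·(-1)) + ((-10)·17 − (-4)·11) + ((-4)·10 − 19·17)| = 537, so the area is 268.5.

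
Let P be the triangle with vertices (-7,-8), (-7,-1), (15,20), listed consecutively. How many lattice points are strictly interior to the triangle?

73

Using the shoelace formula, 2A = |((-7)·(-1) − (-7)·(-8)) + ((-7)·20 − 15·(-1)) + (15·(-8) − (-7)·20)| = 154, so the area is 77.
The number of boundary lattice points is Σ gcd(|Δx|,|Δy|) = gcd(0,7) + gcd(22,21) + gcd(22,28) = 7+1+2 = 10.
Pick's theorem gives I = A − B/2 + 1 = 77 − 10/2 + 1 = 73.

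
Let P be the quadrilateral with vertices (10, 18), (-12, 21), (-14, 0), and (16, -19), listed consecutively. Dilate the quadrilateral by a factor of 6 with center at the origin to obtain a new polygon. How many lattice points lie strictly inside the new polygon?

26341

Using the shoelace formula, 2A = |(10·21 − (-12)·18) + ((-12)·0 − (-14)·21) + ((-14)·(-19) − 16·0) + (16·18 − 10·(-19))| = 1464, so the area is 732.
Along each edge there are gcd(|Δx|,|Δy|)+1 lattice points, so counting each shared vertex once the boundary has gcd(22,3) + gcd(2,21) + gcd(30,19) + gcd(6,37) = 1+1+1+1 = 4.
Scaling by 6 multiplies the area by 6² = 36 (so the new area is 26352) and multiplies the boundary lattice-point count by 6, giving 24.
By Pick's theorem, the interior count of the dilated polygon is 26352 − 24/2 + 1 = 26341.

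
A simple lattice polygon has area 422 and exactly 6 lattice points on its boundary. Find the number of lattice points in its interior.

420

From Pick's theorem, I = A − B/2 + 1 = 422 − 6/2 + 1 = 420.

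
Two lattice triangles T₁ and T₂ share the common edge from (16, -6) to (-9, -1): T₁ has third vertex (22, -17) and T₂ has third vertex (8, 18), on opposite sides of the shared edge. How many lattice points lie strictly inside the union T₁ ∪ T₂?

398

The union is the simple quadrilateral with vertices (16, -6), (22, -17), (-9, -1), (8, 18) in order.
By the shoelace formula, twice the signed area is |[16·(-17) − 22·(-6)] + [22·(-1) − (-9)·(-17)] + [(-9)·18 − 8·(-1)] + [8·(-6) − 16·18]| = 805, so the area is 402.5.
The number of boundary lattice points is Σ gcd(|Δx|,|Δy|) = gcd(6,11) + gcd(31,16) + gcd(17,19) + gcd(8,24) = 1+1+1+8 = 11.
By Pick's theorem I = A − B/2 + 1 = 402.5 − 11/2 + 1 = 398.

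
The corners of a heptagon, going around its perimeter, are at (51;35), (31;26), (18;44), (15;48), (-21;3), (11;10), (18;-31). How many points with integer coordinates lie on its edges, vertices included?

Summing gcd(|Δx|,|Δy|) over the edges gives the boundary count: gcd(20,9) + gcd(13,18) + gcd(3,4) + gcd(36,45) + gcd(32,7) + gcd(7,41) + gcd(33,66) = 1+1+1+9+1+1+33 = 47.

47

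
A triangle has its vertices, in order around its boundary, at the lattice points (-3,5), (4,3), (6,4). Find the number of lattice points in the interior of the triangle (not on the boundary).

5

Using the shoelace formula, 2A = |((-3)·3 − 4·5) + (4·4 − 6·3) + (6·5 − (-3)·4)| = 11, so the area is 5.5.
The number of boundary lattice points is Σ gcd(|Δx|,|Δy|) = gcd(7,2) + gcd(2,1) + gcd(9,1) = 1+1+1 = 3.
By Pick's theorem A = I + B/2 − 1, so I = 5.5 − 3/2 + 1 = 5.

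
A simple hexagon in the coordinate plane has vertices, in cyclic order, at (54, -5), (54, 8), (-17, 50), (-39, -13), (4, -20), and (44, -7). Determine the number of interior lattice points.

By the shoelace formula, twice the signed area is |(54·8 − 54·(-5)) + (54·50 − (-17)·8) + ((-17)·(-13) − (-39)·50) + ((-39)·(-20) − 4·(-13)) + (4·(-7) − 44·(-20)) + (44·(-5) − 54·(-7))| = 7551, so the area is 3775.5.
Along each edge there are gcd(|Δx|,|Δy|)+1 lattice points, so counting each shared vertex once the boundary has gcd(0,13) + gcd(71,42) + gcd(22,63) + gcd(43,7) + gcd(40,13) + gcd(10,2) = 13+1+1+1+1+2 = 19.
By Pick's theorem A = I + B/2 − 1, so I = 3775.5 − 19/2 + 1 = 3767.

3767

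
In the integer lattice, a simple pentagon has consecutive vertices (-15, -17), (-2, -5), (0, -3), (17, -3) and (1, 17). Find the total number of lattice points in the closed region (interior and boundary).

By the shoelace formula, twice the signed area is |[(-15)·(-5) − (-2)·(-17)] + [(-2)·(-3) − 0·(-5)] + [0·(-3) − 17·(-3)] + [17·17 − 1·(-3)] + [1·(-17) − (-15)·17]| = 628, so the area is 314.
The number of boundary lattice points is Σ gcd(|Δx|,|Δy|) = gcd(13,12) + gcd(2,2) + gcd(17,0) + gcd(16,20) + gcd(16,34) = 1+2+17+4+2 = 26.
Pick's theorem gives I = A − B/2 + 1 = 314 − 26/2 + 1 = 302, so the closed region contains I + B = 302 + 26 = 328 lattice points.

328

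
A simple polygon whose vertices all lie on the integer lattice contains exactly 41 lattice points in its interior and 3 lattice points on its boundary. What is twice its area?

By Pick's theorem, A = I + B/2 − 1 = 41 + 3/2 − 1 = 83/2.
Hence 2A = 83.

83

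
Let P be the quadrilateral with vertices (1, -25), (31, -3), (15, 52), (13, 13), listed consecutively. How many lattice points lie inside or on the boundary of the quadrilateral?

The shoelace formula gives twice the area as |[1·(-3) − 31·(-25)] + [31·52 − 15·(-3)] + [15·13 − 13·52] + [13·(-25) − 1·13]| = 1610, so the area is 805.
Summing gcd(|Δx|,|Δy|) over the edges gives the boundary count: gcd(30,22) + gcd(16,55) + gcd(2,39) + gcd(12,38) = 2+1+1+2 = 6.
Pick's theorem gives I = A − B/2 + 1 = 805 − 6/2 + 1 = 803, so the closed region contains I + B = 803 + 6 = 809 lattice points.

809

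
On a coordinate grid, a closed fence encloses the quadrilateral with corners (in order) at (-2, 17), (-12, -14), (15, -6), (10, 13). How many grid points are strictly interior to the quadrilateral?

480

The shoelace formula gives twice the area as |[(-2)·(-14) − (-12)·17] + [(-12)·(-6) − 15·(-14)] + [15·13 − 10·(-6)] + [10·17 − (-2)·13]| = 965, so the area is 482.5.
Along each edge there are gcd(|Δx|,|Δy|)+1 lattice points, so counting each shared vertex once the boundary has gcd(10,31) + gcd(27,8) + gcd(5,19) + gcd(12,4) = 1+1+1+4 = 7.
By Pick's theorem A = I + B/2 − 1, so I = 482.5 − 7/2 + 1 = 480.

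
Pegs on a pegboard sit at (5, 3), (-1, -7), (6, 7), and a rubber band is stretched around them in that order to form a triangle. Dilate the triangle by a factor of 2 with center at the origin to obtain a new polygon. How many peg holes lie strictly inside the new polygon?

The shoelace formula gives twice the area as |[5·(-7) − (-1)·3] + [(-1)·7 − 6·(-7)] + [6·3 − 5·7]| = 14, so the area is 7.
Summing gcd(|Δx|,|Δy|) over the edges gives the boundary count: gcd(6,10) + gcd(7,14) + gcd(1,4) = 2+7+1 = 10.
Scaling by 2 multiplies the area by 2² = 4 (so the new area is 28) and multiplies the boundary lattice-point count by 2, giving 20.
By Pick's theorem, the interior count of the dilated polygon is 28 − 20/2 + 1 = 19.

19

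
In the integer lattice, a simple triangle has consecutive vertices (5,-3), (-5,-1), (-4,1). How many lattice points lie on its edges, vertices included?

4

The number of boundary lattice points is Σ gcd(|Δx|,|Δy|) = gcd(10,2) + gcd(1,2) + gcd(9,4) = 2+1+1 = 4.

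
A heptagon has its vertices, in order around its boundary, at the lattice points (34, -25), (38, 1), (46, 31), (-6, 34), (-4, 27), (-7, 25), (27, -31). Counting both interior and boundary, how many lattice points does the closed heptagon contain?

The shoelace formula gives twice the area as |(34·1 − 38·(-25)) + (38·31 − 46·1) + (46·34 − (-6)·31) + ((-6)·27 − (-4)·34) + ((-4)·25 − (-7)·27) + ((-7)·(-31) − 27·25) + (27·(-25) − 34·(-31))| = 3850, so the area is 1925.
Summing gcd(|Δx|,|Δy|) over the edges gives the boundary count: gcd(4,26) + gcd(8,30) + gcd(52,3) + gcd(2,7) + gcd(3,2) + gcd(34,56) + gcd(7,6) = 2+2+1+1+1+2+1 = 10.
Pick's theorem gives I = A − B/2 + 1 = 1925 − 10/2 + 1 = 1921, so the closed region contains I + B = 1921 + 10 = 1931 lattice points.

1931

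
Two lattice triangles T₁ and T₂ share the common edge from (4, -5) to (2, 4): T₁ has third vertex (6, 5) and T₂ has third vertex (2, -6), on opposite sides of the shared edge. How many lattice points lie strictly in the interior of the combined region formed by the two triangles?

23

The union is the simple quadrilateral with vertices (4, -5), (6, 5), (2, 4), (2, -6) in order.
By the shoelace formula, twice the signed area is |(4·5 − 6·(-5)) + (6·4 − 2·5) + (2·(-6) − 2·4) + (2·(-5) − 4·(-6))| = 58, so the area is 29.
Summing gcd(|Δx|,|Δy|) over the edges gives the boundary count: gcd(2,10) + gcd(4,1) + gcd(0,10) + gcd(2,1) = 2+1+10+1 = 14.
By Pick's theorem I = A − B/2 + 1 = 29 − 14/2 + 1 = 23.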